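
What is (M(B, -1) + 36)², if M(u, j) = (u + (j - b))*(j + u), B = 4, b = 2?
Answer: 1521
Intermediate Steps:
M(u, j) = (j + u)*(-2 + j + u) (M(u, j) = (u + (j - 1*2))*(j + u) = (u + (j - 2))*(j + u) = (u + (-2 + j))*(j + u) = (-2 + j + u)*(j + u) = (j + u)*(-2 + j + u))
(M(B, -1) + 36)² = (((-1)² + 4² - 2*(-1) - 2*4 + 2*(-1)*4) + 36)² = ((1 + 16 + 2 - 8 - 8) + 36)² = (3 + 36)² = 39² = 1521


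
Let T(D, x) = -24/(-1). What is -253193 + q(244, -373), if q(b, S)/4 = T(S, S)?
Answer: -253097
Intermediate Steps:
T(D, x) = 24 (T(D, x) = -24*(-1) = 24)
q(b, S) = 96 (q(b, S) = 4*24 = 96)
-253193 + q(244, -373) = -253193 + 96 = -253097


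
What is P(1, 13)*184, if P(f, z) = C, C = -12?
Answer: -2208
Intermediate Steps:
P(f, z) = -12
P(1, 13)*184 = -12*184 = -2208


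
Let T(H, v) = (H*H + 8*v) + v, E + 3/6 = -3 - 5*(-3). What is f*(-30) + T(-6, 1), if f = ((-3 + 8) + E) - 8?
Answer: -210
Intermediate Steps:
E = 23/2 (E = -1/2 + (-3 - 5*(-3)) = -1/2 + (-3 + 15) = -1/2 + 12 = 23/2 ≈ 11.500)
f = 17/2 (f = ((-3 + 8) + 23/2) - 8 = (5 + 23/2) - 8 = 33/2 - 8 = 17/2 ≈ 8.5000)
T(H, v) = H**2 + 9*v (T(H, v) = (H**2 + 8*v) + v = H**2 + 9*v)
f*(-30) + T(-6, 1) = (17/2)*(-30) + ((-6)**2 + 9*1) = -255 + (36 + 9) = -255 + 45 = -210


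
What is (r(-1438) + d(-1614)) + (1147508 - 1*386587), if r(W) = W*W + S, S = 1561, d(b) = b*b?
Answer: 5435322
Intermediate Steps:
d(b) = b**2
r(W) = 1561 + W**2 (r(W) = W*W + 1561 = W**2 + 1561 = 1561 + W**2)
(r(-1438) + d(-1614)) + (1147508 - 1*386587) = ((1561 + (-1438)**2) + (-1614)**2) + (1147508 - 1*386587) = ((1561 + 2067844) + 2604996) + (1147508 - 386587) = (2069405 + 2604996) + 760921 = 4674401 + 760921 = 5435322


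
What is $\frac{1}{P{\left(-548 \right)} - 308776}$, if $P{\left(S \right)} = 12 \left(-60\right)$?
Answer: $- \frac{1}{309496} \approx -3.2311 \cdot 10^{-6}$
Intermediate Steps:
$P{\left(S \right)} = -720$
$\frac{1}{P{\left(-548 \right)} - 308776} = \frac{1}{-720 - 308776} = \frac{1}{-309496} = - \frac{1}{309496}$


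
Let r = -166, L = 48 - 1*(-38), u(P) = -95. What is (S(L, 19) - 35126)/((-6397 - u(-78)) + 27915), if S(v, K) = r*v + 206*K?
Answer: -45488/21613 ≈ -2.1047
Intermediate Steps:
L = 86 (L = 48 + 38 = 86)
S(v, K) = -166*v + 206*K
(S(L, 19) - 35126)/((-6397 - u(-78)) + 27915) = ((-166*86 + 206*19) - 35126)/((-6397 - 1*(-95)) + 27915) = ((-14276 + 3914) - 35126)/((-6397 + 95) + 27915) = (-10362 - 35126)/(-6302 + 27915) = -45488/21613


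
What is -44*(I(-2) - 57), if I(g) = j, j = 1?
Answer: 2464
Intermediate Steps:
I(g) = 1
-44*(I(-2) - 57) = -44*(1 - 57) = -44*(-56) = 2464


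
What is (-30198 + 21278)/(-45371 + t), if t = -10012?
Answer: 8920/55383 ≈ 0.16106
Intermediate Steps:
(-30198 + 21278)/(-45371 + t) = (-30198 + 21278)/(-45371 - 10012) = -8920/(-55383) = -8920*(-1/55383) = 8920/55383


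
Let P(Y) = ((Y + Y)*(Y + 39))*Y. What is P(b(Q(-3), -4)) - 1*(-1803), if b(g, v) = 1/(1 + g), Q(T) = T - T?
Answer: 1883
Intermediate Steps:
Q(T) = 0
P(Y) = 2*Y²*(39 + Y) (P(Y) = ((2*Y)*(39 + Y))*Y = (2*Y*(39 + Y))*Y = 2*Y²*(39 + Y))
P(b(Q(-3), -4)) - 1*(-1803) = 2*(1/(1 + 0))²*(39 + 1/(1 + 0)) - 1*(-1803) = 2*(1/1)²*(39 + 1/1) + 1803 = 2*1²*(39 + 1) + 1803 = 2*1*40 + 1803 = 80 + 1803 = 1883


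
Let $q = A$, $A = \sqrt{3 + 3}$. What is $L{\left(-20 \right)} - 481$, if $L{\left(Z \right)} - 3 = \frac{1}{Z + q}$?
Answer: $- \frac{94176}{197} - \frac{\sqrt{6}}{394} \approx -478.06$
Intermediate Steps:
$A = \sqrt{6} \approx 2.4495$
$q = \sqrt{6} \approx 2.4495$
$L{\left(Z \right)} = 3 + \frac{1}{Z + \sqrt{6}}$
$L{\left(-20 \right)} - 481 = \frac{1 + 3 \left(-20\right) + 3 \sqrt{6}}{-20 + \sqrt{6}} - 481 = \frac{1 - 60 + 3 \sqrt{6}}{-20 + \sqrt{6}} - 481 = \frac{-59 + 3 \sqrt{6}}{-20 + \sqrt{6}} - 481 = -481 + \frac{-59 + 3 \sqrt{6}}{-20 + \sqrt{6}}$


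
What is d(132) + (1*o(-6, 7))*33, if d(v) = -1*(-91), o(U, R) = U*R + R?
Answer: -1064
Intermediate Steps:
o(U, R) = R + R*U (o(U, R) = R*U + R = R + R*U)
d(v) = 91
d(132) + (1*o(-6, 7))*33 = 91 + (1*(7*(1 - 6)))*33 = 91 + (1*(7*(-5)))*33 = 91 + (1*(-35))*33 = 91 - 35*33 = 91 - 1155 = -1064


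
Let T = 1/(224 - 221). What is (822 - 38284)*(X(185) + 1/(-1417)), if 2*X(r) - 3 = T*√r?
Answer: -79588019/1417 - 18731*√185/3 ≈ -1.4109e+5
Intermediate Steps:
T = ⅓ (T = 1/3 = ⅓ ≈ 0.33333)
X(r) = 3/2 + √r/6 (X(r) = 3/2 + (√r/3)/2 = 3/2 + √r/6)
(822 - 38284)*(X(185) + 1/(-1417)) = (822 - 38284)*((3/2 + √185/6) + 1/(-1417)) = -37462*((3/2 + √185/6) - 1/1417) = -37462*(4249/2834 + √185/6) = -79588019/1417 - 18731*√185/3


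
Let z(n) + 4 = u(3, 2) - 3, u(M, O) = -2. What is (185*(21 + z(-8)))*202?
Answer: 448440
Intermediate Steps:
z(n) = -9 (z(n) = -4 + (-2 - 3) = -4 - 5 = -9)
(185*(21 + z(-8)))*202 = (185*(21 - 9))*202 = (185*12)*202 = 2220*202 = 448440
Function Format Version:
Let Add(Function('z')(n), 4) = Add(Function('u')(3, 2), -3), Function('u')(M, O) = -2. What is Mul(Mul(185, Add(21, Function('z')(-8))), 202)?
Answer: 448440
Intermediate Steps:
Function('z')(n) = -9 (Function('z')(n) = Add(-4, Add(-2, -3)) = Add(-4, -5) = -9)
Mul(Mul(185, Add(21, Function('z')(-8))), 202) = Mul(Mul(185, Add(21, -9)), 202) = Mul(Mul(185, 12), 202) = Mul(2220, 202) = 448440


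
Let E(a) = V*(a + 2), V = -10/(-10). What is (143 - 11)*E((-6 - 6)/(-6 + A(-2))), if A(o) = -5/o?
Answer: 5016/7 ≈ 716.57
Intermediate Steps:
V = 1 (V = -10*(-⅒) = 1)
E(a) = 2 + a (E(a) = 1*(a + 2) = 1*(2 + a) = 2 + a)
(143 - 11)*E((-6 - 6)/(-6 + A(-2))) = (143 - 11)*(2 + (-6 - 6)/(-6 - 5/(-2))) = 132*(2 - 12/(-6 - 5*(-½))) = 132*(2 - 12/(-6 + 5/2)) = 132*(2 - 12/(-7/2)) = 132*(2 - 12*(-2/7)) = 132*(2 + 24/7) = 132*(38/7) = 5016/7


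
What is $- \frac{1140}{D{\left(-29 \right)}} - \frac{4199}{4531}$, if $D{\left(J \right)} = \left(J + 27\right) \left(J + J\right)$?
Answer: $- \frac{1413106}{131399} \approx -10.754$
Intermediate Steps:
$D{\left(J \right)} = 2 J \left(27 + J\right)$ ($D{\left(J \right)} = \left(27 + J\right) 2 J = 2 J \left(27 + J\right)$)
$- \frac{1140}{D{\left(-29 \right)}} - \frac{4199}{4531} = - \frac{1140}{2 \left(-29\right) \left(27 - 29\right)} - \frac{4199}{4531} = - \frac{1140}{2 \left(-29\right) \left(-2\right)} - \frac{4199}{4531} = - \frac{1140}{116} - \frac{4199}{4531} = \left(-1140\right) \frac{1}{116} - \frac{4199}{4531} = - \frac{285}{29} - \frac{4199}{4531} = - \frac{1413106}{131399}$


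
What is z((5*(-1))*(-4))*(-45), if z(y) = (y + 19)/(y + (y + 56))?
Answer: -585/32 ≈ -18.281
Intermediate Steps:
z(y) = (19 + y)/(56 + 2*y) (z(y) = (19 + y)/(y + (56 + y)) = (19 + y)/(56 + 2*y))
z((5*(-1))*(-4))*(-45) = ((19 + (5*(-1))*(-4))/(2*(28 + (5*(-1))*(-4))))*(-45) = ((19 - 5*(-4))/(2*(28 - 5*(-4))))*(-45) = ((19 + 20)/(2*(28 + 20)))*(-45) = ((½)*39/48)*(-45) = ((½)*(1/48)*39)*(-45) = (13/32)*(-45) = -585/32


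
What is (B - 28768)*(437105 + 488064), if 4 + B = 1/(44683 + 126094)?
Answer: -4545906552472467/170777 ≈ -2.6619e+10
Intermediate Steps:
B = -683107/170777 (B = -4 + 1/(44683 + 126094) = -4 + 1/170777 = -683107/170777 ≈ -4.0000)
(B - 28768)*(437105 + 488064) = (-683107/170777 - 28768)*(437105 + 488064) = -4913595843/170777*925169 = -4545906552472467/170777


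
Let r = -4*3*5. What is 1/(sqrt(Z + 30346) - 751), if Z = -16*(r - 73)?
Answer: -751/531527 - sqrt(32474)/531527 ≈ -0.0017519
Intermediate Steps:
r = -60 (r = -12*5 = -60)
Z = 2128 (Z = -16*(-60 - 73) = -16*(-133) = 2128)
1/(sqrt(Z + 30346) - 751) = 1/(sqrt(2128 + 30346) - 751) = 1/(sqrt(32474) - 751) = 1/(-751 + sqrt(32474))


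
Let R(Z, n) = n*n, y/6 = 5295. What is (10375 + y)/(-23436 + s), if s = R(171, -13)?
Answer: -42145/23267 ≈ -1.8114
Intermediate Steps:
y = 31770 (y = 6*5295 = 31770)
R(Z, n) = n**2
s = 169 (s = (-13)**2 = 169)
(10375 + y)/(-23436 + s) = (10375 + 31770)/(-23436 + 169) = 42145/(-23267) = 42145*(-1/23267) = -42145/23267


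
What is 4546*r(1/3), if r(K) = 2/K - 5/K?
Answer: -40914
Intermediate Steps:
r(K) = -3/K
4546*r(1/3) = 4546*(-3/(1/3)) = 4546*(-3/⅓) = 4546*(-3*3) = 4546*(-9) = -40914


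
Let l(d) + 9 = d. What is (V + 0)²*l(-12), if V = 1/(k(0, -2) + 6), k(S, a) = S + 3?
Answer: -7/27 ≈ -0.25926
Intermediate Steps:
k(S, a) = 3 + S
V = ⅑ (V = 1/((3 + 0) + 6) = 1/(3 + 6) = 1/9 = ⅑ ≈ 0.11111)
l(d) = -9 + d
(V + 0)²*l(-12) = (⅑ + 0)²*(-9 - 12) = (⅑)²*(-21) = (1/81)*(-21) = -7/27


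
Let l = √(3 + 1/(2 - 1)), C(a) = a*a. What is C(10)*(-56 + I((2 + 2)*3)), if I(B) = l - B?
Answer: -6600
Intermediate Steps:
C(a) = a²
l = 2 (l = √(3 + 1/1) = √(3 + 1) = √4 = 2)
I(B) = 2 - B
C(10)*(-56 + I((2 + 2)*3)) = 10²*(-56 + (2 - (2 + 2)*3)) = 100*(-56 + (2 - 4*3)) = 100*(-56 + (2 - 1*12)) = 100*(-56 + (2 - 12)) = 100*(-56 - 10) = 100*(-66) = -6600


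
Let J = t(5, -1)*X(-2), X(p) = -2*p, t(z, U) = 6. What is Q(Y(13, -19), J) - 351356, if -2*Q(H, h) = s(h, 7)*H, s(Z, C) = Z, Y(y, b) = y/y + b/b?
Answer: -351380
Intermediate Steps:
Y(y, b) = 2 (Y(y, b) = 1 + 1 = 2)
J = 24 (J = 6*(-2*(-2)) = 6*4 = 24)
Q(H, h) = -H*h/2 (Q(H, h) = -h*H/2 = -H*h/2)
Q(Y(13, -19), J) - 351356 = -½*2*24 - 351356 = -24 - 351356 = -351380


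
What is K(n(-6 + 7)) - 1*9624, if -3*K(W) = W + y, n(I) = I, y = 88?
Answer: -28961/3 ≈ -9653.7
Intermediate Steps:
K(W) = -88/3 - W/3 (K(W) = -(W + 88)/3 = -(88 + W)/3 = -88/3 - W/3)
K(n(-6 + 7)) - 1*9624 = (-88/3 - (-6 + 7)/3) - 1*9624 = (-88/3 - ⅓*1) - 9624 = (-88/3 - ⅓) - 9624 = -89/3 - 9624 = -28961/3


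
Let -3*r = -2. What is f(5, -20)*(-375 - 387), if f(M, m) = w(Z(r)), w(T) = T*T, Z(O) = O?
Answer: -1016/3 ≈ -338.67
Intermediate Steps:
r = ⅔ (r = -⅓*(-2) = ⅔ ≈ 0.66667)
w(T) = T²
f(M, m) = 4/9 (f(M, m) = (⅔)² = 4/9)
f(5, -20)*(-375 - 387) = 4*(-375 - 387)/9 = (4/9)*(-762) = -1016/3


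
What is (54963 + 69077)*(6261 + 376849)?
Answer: 47520964400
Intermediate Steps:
(54963 + 69077)*(6261 + 376849) = 124040*383110 = 47520964400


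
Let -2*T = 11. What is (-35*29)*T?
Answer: 11165/2 ≈ 5582.5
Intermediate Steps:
T = -11/2 (T = -1/2*11 = -11/2 ≈ -5.5000)
(-35*29)*T = -35*29*(-11/2) = -1015*(-11/2) = 11165/2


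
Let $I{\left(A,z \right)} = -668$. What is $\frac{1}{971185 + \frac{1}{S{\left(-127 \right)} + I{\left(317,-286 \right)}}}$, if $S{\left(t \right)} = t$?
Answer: $\frac{795}{772092074} \approx 1.0297 \cdot 10^{-6}$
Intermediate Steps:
$\frac{1}{971185 + \frac{1}{S{\left(-127 \right)} + I{\left(317,-286 \right)}}} = \frac{1}{971185 + \frac{1}{-127 - 668}} = \frac{1}{971185 + \frac{1}{-795}} = \frac{1}{971185 - \frac{1}{795}} = \frac{1}{\frac{772092074}{795}} = \frac{795}{772092074}$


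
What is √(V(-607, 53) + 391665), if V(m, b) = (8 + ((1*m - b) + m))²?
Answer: √1976746 ≈ 1406.0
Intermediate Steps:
V(m, b) = (8 - b + 2*m)² (V(m, b) = (8 + ((m - b) + m))² = (8 + (-b + 2*m))² = (8 - b + 2*m)²)
√(V(-607, 53) + 391665) = √((8 - 1*53 + 2*(-607))² + 391665) = √((8 - 53 - 1214)² + 391665) = √((-1259)² + 391665) = √(1585081 + 391665) = √1976746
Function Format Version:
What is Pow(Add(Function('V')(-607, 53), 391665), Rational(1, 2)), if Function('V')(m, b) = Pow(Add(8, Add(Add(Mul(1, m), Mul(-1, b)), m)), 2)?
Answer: Pow(1976746, Rational(1, 2)) ≈ 1406.0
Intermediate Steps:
Function('V')(m, b) = Pow(Add(8, Mul(-1, b), Mul(2, m)), 2) (Function('V')(m, b) = Pow(Add(8, Add(Add(m, Mul(-1, b)), m)), 2) = Pow(Add(8, Add(Mul(-1, b), Mul(2, m))), 2) = Pow(Add(8, Mul(-1, b), Mul(2, m)), 2))
Pow(Add(Function('V')(-607, 53), 391665), Rational(1, 2)) = Pow(Add(Pow(Add(8, Mul(-1, 53), Mul(2, -607)), 2), 391665), Rational(1, 2)) = Pow(Add(Pow(Add(8, -53, -1214), 2), 391665), Rational(1, 2)) = Pow(Add(Pow(-1259, 2), 391665), Rational(1, 2)) = Pow(Add(1585081, 391665), Rational(1, 2)) = Pow(1976746, Rational(1, 2))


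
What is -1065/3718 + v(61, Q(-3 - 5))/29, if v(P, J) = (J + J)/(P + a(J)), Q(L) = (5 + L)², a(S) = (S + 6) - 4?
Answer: -59911/215644 ≈ -0.27782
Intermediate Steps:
a(S) = 2 + S (a(S) = (6 + S) - 4 = 2 + S)
v(P, J) = 2*J/(2 + J + P) (v(P, J) = (J + J)/(P + (2 + J)) = (2*J)/(2 + J + P) = 2*J/(2 + J + P))
-1065/3718 + v(61, Q(-3 - 5))/29 = -1065/3718 + (2*(5 + (-3 - 5))²/(2 + (5 + (-3 - 5))² + 61))/29 = -1065*1/3718 + (2*(5 - 8)²/(2 + (5 - 8)² + 61))*(1/29) = -1065/3718 + (2*(-3)²/(2 + (-3)² + 61))*(1/29) = -1065/3718 + (2*9/(2 + 9 + 61))*(1/29) = -1065/3718 + (2*9/72)*(1/29) = -1065/3718 + (2*9*(1/72))*(1/29) = -1065/3718 + (¼)*(1/29) = -1065/3718 + 1/116 = -59911/215644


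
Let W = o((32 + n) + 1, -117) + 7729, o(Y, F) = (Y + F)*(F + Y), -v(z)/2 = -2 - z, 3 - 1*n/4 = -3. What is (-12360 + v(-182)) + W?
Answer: -1391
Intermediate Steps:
n = 24 (n = 12 - 4*(-3) = 12 + 12 = 24)
v(z) = 4 + 2*z (v(z) = -2*(-2 - z) = 4 + 2*z)
o(Y, F) = (F + Y)² (o(Y, F) = (F + Y)*(F + Y) = (F + Y)²)
W = 11329 (W = (-117 + ((32 + 24) + 1))² + 7729 = (-117 + (56 + 1))² + 7729 = (-117 + 57)² + 7729 = (-60)² + 7729 = 3600 + 7729 = 11329)
(-12360 + v(-182)) + W = (-12360 + (4 + 2*(-182))) + 11329 = (-12360 + (4 - 364)) + 11329 = (-12360 - 360) + 11329 = -12720 + 11329 = -1391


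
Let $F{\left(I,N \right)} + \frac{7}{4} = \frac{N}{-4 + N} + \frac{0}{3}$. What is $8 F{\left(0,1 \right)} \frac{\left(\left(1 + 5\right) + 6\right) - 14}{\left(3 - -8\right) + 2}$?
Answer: $\frac{100}{39} \approx 2.5641$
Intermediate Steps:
$F{\left(I,N \right)} = - \frac{7}{4} + \frac{N}{-4 + N}$ ($F{\left(I,N \right)} = - \frac{7}{4} + \left(\frac{N}{-4 + N} + \frac{0}{3}\right) = - \frac{7}{4} + \left(\frac{N}{-4 + N} + 0 \cdot \frac{1}{3}\right) = - \frac{7}{4} + \left(\frac{N}{-4 + N} + 0\right) = - \frac{7}{4} + \frac{N}{-4 + N}$)
$8 F{\left(0,1 \right)} \frac{\left(\left(1 + 5\right) + 6\right) - 14}{\left(3 - -8\right) + 2} = 8 \frac{28 - 3}{4 \left(-4 + 1\right)} \frac{\left(\left(1 + 5\right) + 6\right) - 14}{\left(3 - -8\right) + 2} = 8 \frac{28 - 3}{4 \left(-3\right)} \frac{\left(6 + 6\right) - 14}{\left(3 + 8\right) + 2} = 8 \cdot \frac{1}{4} \left(- \frac{1}{3}\right) 25 \frac{12 - 14}{11 + 2} = 8 \left(- \frac{25}{12}\right) \left(- \frac{2}{13}\right) = - \frac{50 \left(\left(-2\right) \frac{1}{13}\right)}{3} = \left(- \frac{50}{3}\right) \left(- \frac{2}{13}\right) = \frac{100}{39}$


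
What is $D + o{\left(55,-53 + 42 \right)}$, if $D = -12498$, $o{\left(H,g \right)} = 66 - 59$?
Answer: $-12491$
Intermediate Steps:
$o{\left(H,g \right)} = 7$
$D + o{\left(55,-53 + 42 \right)} = -12498 + 7 = -12491$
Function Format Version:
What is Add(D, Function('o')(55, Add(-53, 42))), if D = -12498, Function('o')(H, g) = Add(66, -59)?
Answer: -12491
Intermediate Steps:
Function('o')(H, g) = 7
Add(D, Function('o')(55, Add(-53, 42))) = Add(-12498, 7) = -12491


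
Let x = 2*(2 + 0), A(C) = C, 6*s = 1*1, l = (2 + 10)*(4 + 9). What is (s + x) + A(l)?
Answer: 961/6 ≈ 160.17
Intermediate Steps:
l = 156 (l = 12*13 = 156)
s = ⅙ (s = (1*1)/6 = (⅙)*1 = ⅙ ≈ 0.16667)
x = 4 (x = 2*2 = 4)
(s + x) + A(l) = (⅙ + 4) + 156 = 25/6 + 156 = 961/6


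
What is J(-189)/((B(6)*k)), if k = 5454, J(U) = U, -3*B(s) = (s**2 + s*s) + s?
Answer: 7/5252 ≈ 0.0013328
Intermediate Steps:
B(s) = -2*s**2/3 - s/3 (B(s) = -((s**2 + s*s) + s)/3 = -((s**2 + s**2) + s)/3 = -(2*s**2 + s)/3 = -(s + 2*s**2)/3 = -2*s**2/3 - s/3)
J(-189)/((B(6)*k)) = -189*(-1/(10908*(1 + 2*6))) = -189*(-1/(10908*(1 + 12))) = -189/(-1/3*6*13*5454) = -189/((-26*5454)) = -189/(-141804) = -189*(-1/141804) = 7/5252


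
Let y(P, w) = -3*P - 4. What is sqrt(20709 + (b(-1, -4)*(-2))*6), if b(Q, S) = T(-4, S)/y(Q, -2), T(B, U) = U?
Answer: sqrt(20661) ≈ 143.74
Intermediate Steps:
y(P, w) = -4 - 3*P
b(Q, S) = S/(-4 - 3*Q)
sqrt(20709 + (b(-1, -4)*(-2))*6) = sqrt(20709 + (-1*(-4)/(4 + 3*(-1))*(-2))*6) = sqrt(20709 + (-1*(-4)/(4 - 3)*(-2))*6) = sqrt(20709 + (-1*(-4)/1*(-2))*6) = sqrt(20709 + (-1*(-4)*1*(-2))*6) = sqrt(20709 + (4*(-2))*6) = sqrt(20709 - 8*6) = sqrt(20709 - 48) = sqrt(20661)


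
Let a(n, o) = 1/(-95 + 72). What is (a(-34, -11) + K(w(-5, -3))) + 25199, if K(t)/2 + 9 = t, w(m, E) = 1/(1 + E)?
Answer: 579139/23 ≈ 25180.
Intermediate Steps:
a(n, o) = -1/23 (a(n, o) = 1/(-23) = -1/23)
K(t) = -18 + 2*t
(a(-34, -11) + K(w(-5, -3))) + 25199 = (-1/23 + (-18 + 2/(1 - 3))) + 25199 = (-1/23 + (-18 + 2/(-2))) + 25199 = (-1/23 + (-18 + 2*(-1/2))) + 25199 = (-1/23 + (-18 - 1)) + 25199 = (-1/23 - 19) + 25199 = -438/23 + 25199 = 579139/23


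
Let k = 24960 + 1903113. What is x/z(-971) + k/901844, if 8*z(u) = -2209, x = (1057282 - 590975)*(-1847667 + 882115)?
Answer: 3248396325220070185/1992173396 ≈ 1.6306e+9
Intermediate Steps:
x = -450243656464 (x = 466307*(-965552) = -450243656464)
z(u) = -2209/8 (z(u) = (⅛)*(-2209) = -2209/8)
k = 1928073
x/z(-971) + k/901844 = -450243656464/(-2209/8) + 1928073/901844 = -450243656464*(-8/2209) + 1928073*(1/901844) = 3601949251712/2209 + 1928073/901844 = 3248396325220070185/1992173396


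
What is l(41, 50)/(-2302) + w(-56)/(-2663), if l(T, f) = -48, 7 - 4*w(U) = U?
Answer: 183135/12260452 ≈ 0.014937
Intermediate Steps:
w(U) = 7/4 - U/4
l(41, 50)/(-2302) + w(-56)/(-2663) = -48/(-2302) + (7/4 - 1/4*(-56))/(-2663) = -48*(-1/2302) + (7/4 + 14)*(-1/2663) = 24/1151 + (63/4)*(-1/2663) = 24/1151 - 63/10652 = 183135/12260452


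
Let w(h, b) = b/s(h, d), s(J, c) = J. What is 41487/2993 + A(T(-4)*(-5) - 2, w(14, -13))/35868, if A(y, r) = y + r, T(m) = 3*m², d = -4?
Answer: 20822600831/1502940936 ≈ 13.855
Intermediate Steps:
w(h, b) = b/h
A(y, r) = r + y
41487/2993 + A(T(-4)*(-5) - 2, w(14, -13))/35868 = 41487/2993 + (-13/14 + ((3*(-4)²)*(-5) - 2))/35868 = 41487*(1/2993) + (-13*1/14 + ((3*16)*(-5) - 2))*(1/35868) = 41487/2993 + (-13/14 + (48*(-5) - 2))*(1/35868) = 41487/2993 + (-13/14 + (-240 - 2))*(1/35868) = 41487/2993 + (-13/14 - 242)*(1/35868) = 41487/2993 - 3401/14*1/35868 = 41487/2993 - 3401/502152 = 20822600831/1502940936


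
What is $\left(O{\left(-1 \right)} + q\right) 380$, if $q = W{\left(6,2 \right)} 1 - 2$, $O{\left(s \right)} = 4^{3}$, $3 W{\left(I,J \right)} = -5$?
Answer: $\frac{68780}{3} \approx 22927.0$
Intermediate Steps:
$W{\left(I,J \right)} = - \frac{5}{3}$ ($W{\left(I,J \right)} = \frac{1}{3} \left(-5\right) = - \frac{5}{3}$)
$O{\left(s \right)} = 64$
$q = - \frac{11}{3}$ ($q = \left(- \frac{5}{3}\right) 1 - 2 = - \frac{5}{3} - 2 = - \frac{11}{3} \approx -3.6667$)
$\left(O{\left(-1 \right)} + q\right) 380 = \left(64 - \frac{11}{3}\right) 380 = \frac{181}{3} \cdot 380 = \frac{68780}{3}$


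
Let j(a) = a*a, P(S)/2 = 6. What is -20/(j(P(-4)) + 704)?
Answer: -5/212 ≈ -0.023585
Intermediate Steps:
P(S) = 12 (P(S) = 2*6 = 12)
j(a) = a²
-20/(j(P(-4)) + 704) = -20/(12² + 704) = -20/(144 + 704) = -20/848 = -20*1/848 = -5/212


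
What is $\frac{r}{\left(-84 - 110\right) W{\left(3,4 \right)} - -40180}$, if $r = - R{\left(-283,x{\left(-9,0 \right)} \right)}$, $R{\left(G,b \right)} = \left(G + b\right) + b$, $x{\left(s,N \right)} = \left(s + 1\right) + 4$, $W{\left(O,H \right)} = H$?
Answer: $\frac{291}{39404} \approx 0.007385$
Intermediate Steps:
$x{\left(s,N \right)} = 5 + s$ ($x{\left(s,N \right)} = \left(1 + s\right) + 4 = 5 + s$)
$R{\left(G,b \right)} = G + 2 b$
$r = 291$ ($r = - (-283 + 2 \left(5 - 9\right)) = - (-283 + 2 \left(-4\right)) = - (-283 - 8) = \left(-1\right) \left(-291\right) = 291$)
$\frac{r}{\left(-84 - 110\right) W{\left(3,4 \right)} - -40180} = \frac{291}{\left(-84 - 110\right) 4 - -40180} = \frac{291}{\left(-194\right) 4 + 40180} = \frac{291}{-776 + 40180} = \frac{291}{39404}$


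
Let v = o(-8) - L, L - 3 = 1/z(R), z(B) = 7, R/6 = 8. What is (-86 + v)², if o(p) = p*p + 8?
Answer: 14400/49 ≈ 293.88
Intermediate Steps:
R = 48 (R = 6*8 = 48)
o(p) = 8 + p² (o(p) = p² + 8 = 8 + p²)
L = 22/7 (L = 3 + 1/7 = 3 + ⅐ = 22/7 ≈ 3.1429)
v = 482/7 (v = (8 + (-8)²) - 1*22/7 = (8 + 64) - 22/7 = 72 - 22/7 = 482/7 ≈ 68.857)
(-86 + v)² = (-86 + 482/7)² = (-120/7)² = 14400/49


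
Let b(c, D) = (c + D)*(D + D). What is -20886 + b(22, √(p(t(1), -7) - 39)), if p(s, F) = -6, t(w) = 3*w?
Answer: -20976 + 132*I*√5 ≈ -20976.0 + 295.16*I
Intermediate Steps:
b(c, D) = 2*D*(D + c) (b(c, D) = (D + c)*(2*D) = 2*D*(D + c))
-20886 + b(22, √(p(t(1), -7) - 39)) = -20886 + 2*√(-6 - 39)*(√(-6 - 39) + 22) = -20886 + 2*√(-45)*(√(-45) + 22) = -20886 + 2*(3*I*√5)*(3*I*√5 + 22) = -20886 + 2*(3*I*√5)*(22 + 3*I*√5) = -20886 + 6*I*√5*(22 + 3*I*√5)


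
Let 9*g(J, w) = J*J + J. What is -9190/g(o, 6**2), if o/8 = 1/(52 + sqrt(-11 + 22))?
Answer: -1672354845/3589 - 145776375*sqrt(11)/14356 ≈ -4.9965e+5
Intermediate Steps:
o = 8/(52 + sqrt(11)) (o = 8/(52 + sqrt(-11 + 22)) = 8/(52 + sqrt(11)) ≈ 0.14462)
g(J, w) = J/9 + J**2/9 (g(J, w) = (J*J + J)/9 = (J**2 + J)/9 = (J + J**2)/9 = J/9 + J**2/9)
-9190/g(o, 6**2) = -9190*9/((1 + (416/2693 - 8*sqrt(11)/2693))*(416/2693 - 8*sqrt(11)/2693)) = -9190*9/((416/2693 - 8*sqrt(11)/2693)*(3109/2693 - 8*sqrt(11)/2693)) = -82710/((416/2693 - 8*sqrt(11)/2693)*(3109/2693 - 8*sqrt(11)/2693))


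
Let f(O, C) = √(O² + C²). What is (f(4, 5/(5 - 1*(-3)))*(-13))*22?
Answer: -143*√1049/4 ≈ -1157.9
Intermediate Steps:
f(O, C) = √(C² + O²)
(f(4, 5/(5 - 1*(-3)))*(-13))*22 = (√((5/(5 - 1*(-3)))² + 4²)*(-13))*22 = (√((5/(5 + 3))² + 16)*(-13))*22 = (√((5/8)² + 16)*(-13))*22 = (√(25/64 + 16)*(-13))*22 = (√(1049/64)*(-13))*22 = ((√1049/8)*(-13))*22 = -13*√1049/8*22 = -143*√1049/4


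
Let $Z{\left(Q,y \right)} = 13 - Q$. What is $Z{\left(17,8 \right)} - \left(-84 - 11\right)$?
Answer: $91$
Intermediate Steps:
$Z{\left(17,8 \right)} - \left(-84 - 11\right) = \left(13 - 17\right) - \left(-84 - 11\right) = -4 - -95 = -4 + 95 = 91$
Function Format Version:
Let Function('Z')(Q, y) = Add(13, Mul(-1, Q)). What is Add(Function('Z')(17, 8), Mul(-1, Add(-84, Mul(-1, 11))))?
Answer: 91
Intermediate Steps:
Add(Function('Z')(17, 8), Mul(-1, Add(-84, Mul(-1, 11)))) = Add(Add(13, Mul(-1, 17)), Mul(-1, Add(-84, Mul(-1, 11)))) = Add(Add(13, -17), Mul(-1, Add(-84, -11))) = Add(-4, Mul(-1, -95)) = Add(-4, 95) = 91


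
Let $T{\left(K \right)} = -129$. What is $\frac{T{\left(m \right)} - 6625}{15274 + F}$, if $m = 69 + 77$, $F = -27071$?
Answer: $\frac{6754}{11797} \approx 0.57252$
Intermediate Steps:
$m = 146$
$\frac{T{\left(m \right)} - 6625}{15274 + F} = \frac{-129 - 6625}{15274 - 27071} = - \frac{6754}{-11797} = \left(-6754\right) \left(- \frac{1}{11797}\right) = \frac{6754}{11797}$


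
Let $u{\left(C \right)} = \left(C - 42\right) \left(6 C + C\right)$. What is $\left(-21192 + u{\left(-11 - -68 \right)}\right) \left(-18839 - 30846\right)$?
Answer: $755559795$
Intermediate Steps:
$u{\left(C \right)} = 7 C \left(-42 + C\right)$ ($u{\left(C \right)} = \left(-42 + C\right) 7 C = 7 C \left(-42 + C\right)$)
$\left(-21192 + u{\left(-11 - -68 \right)}\right) \left(-18839 - 30846\right) = \left(-21192 + 7 \left(-11 - -68\right) \left(-42 - -57\right)\right) \left(-18839 - 30846\right) = \left(-21192 + 7 \left(-11 + 68\right) \left(-42 + \left(-11 + 68\right)\right)\right) \left(-49685\right) = \left(-21192 + 7 \cdot 57 \left(-42 + 57\right)\right) \left(-49685\right) = \left(-21192 + 7 \cdot 57 \cdot 15\right) \left(-49685\right) = \left(-21192 + 5985\right) \left(-49685\right) = \left(-15207\right) \left(-49685\right) = 755559795$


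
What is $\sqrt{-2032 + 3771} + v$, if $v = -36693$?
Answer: $-36693 + \sqrt{1739} \approx -36651.0$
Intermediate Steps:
$\sqrt{-2032 + 3771} + v = \sqrt{-2032 + 3771} - 36693 = \sqrt{1739} - 36693 = -36693 + \sqrt{1739}$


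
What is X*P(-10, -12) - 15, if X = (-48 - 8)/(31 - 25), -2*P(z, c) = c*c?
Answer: 657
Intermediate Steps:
P(z, c) = -c²/2 (P(z, c) = -c*c/2 = -c²/2)
X = -28/3 (X = -56/6 = -56*⅙ = -28/3 ≈ -9.3333)
X*P(-10, -12) - 15 = -(-14)*(-12)²/3 - 15 = -(-14)*144/3 - 15 = -28/3*(-72) - 15 = 672 - 15 = 657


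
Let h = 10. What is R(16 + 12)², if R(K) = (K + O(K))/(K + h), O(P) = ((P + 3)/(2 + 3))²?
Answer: 2758921/902500 ≈ 3.0570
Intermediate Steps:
O(P) = (⅗ + P/5)² (O(P) = ((3 + P)/5)² = ((3 + P)*(⅕))² = (⅗ + P/5)²)
R(K) = (K + (3 + K)²/25)/(10 + K) (R(K) = (K + (3 + K)²/25)/(K + 10) = (K + (3 + K)²/25)/(10 + K))
R(16 + 12)² = (((16 + 12) + (3 + (16 + 12))²/25)/(10 + (16 + 12)))² = ((28 + (3 + 28)²/25)/(10 + 28))² = ((28 + (1/25)*31²)/38)² = ((28 + (1/25)*961)/38)² = ((28 + 961/25)/38)² = ((1/38)*(1661/25))² = (1661/950)² = 2758921/902500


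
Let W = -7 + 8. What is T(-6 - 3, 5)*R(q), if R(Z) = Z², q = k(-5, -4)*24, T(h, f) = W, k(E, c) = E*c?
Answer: 230400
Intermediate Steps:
W = 1
T(h, f) = 1
q = 480 (q = -5*(-4)*24 = 20*24 = 480)
T(-6 - 3, 5)*R(q) = 1*480² = 1*230400 = 230400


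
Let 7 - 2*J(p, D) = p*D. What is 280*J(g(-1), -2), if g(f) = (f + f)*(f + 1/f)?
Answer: 2100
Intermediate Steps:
g(f) = 2*f*(f + 1/f) (g(f) = (2*f)*(f + 1/f) = 2*f*(f + 1/f))
J(p, D) = 7/2 - D*p/2 (J(p, D) = 7/2 - p*D/2 = 7/2 - D*p/2)
280*J(g(-1), -2) = 280*(7/2 - ½*(-2)*(2 + 2*(-1)²)) = 280*(7/2 - ½*(-2)*(2 + 2*1)) = 280*(7/2 - ½*(-2)*(2 + 2)) = 280*(7/2 - ½*(-2)*4) = 280*(7/2 + 4) = 280*(15/2) = 2100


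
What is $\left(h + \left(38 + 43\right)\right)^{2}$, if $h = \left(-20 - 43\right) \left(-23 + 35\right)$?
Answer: $455625$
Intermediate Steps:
$h = -756$ ($h = \left(-63\right) 12 = -756$)
$\left(h + \left(38 + 43\right)\right)^{2} = \left(-756 + \left(38 + 43\right)\right)^{2} = \left(-756 + 81\right)^{2} = \left(-675\right)^{2} = 455625$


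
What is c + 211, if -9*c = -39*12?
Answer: 263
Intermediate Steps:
c = 52 (c = -(-13)*12/3 = -⅑*(-468) = 52)
c + 211 = 52 + 211 = 263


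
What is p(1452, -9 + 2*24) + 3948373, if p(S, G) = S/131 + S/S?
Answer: 517238446/131 ≈ 3.9484e+6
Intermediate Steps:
p(S, G) = 1 + S/131 (p(S, G) = S*(1/131) + 1 = S/131 + 1 = 1 + S/131)
p(1452, -9 + 2*24) + 3948373 = (1 + (1/131)*1452) + 3948373 = (1 + 1452/131) + 3948373 = 1583/131 + 3948373 = 517238446/131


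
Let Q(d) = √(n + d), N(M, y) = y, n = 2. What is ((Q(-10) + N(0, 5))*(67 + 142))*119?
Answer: 124355 + 49742*I*√2 ≈ 1.2436e+5 + 70346.0*I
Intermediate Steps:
Q(d) = √(2 + d)
((Q(-10) + N(0, 5))*(67 + 142))*119 = ((√(2 - 10) + 5)*(67 + 142))*119 = ((√(-8) + 5)*209)*119 = ((2*I*√2 + 5)*209)*119 = ((5 + 2*I*√2)*209)*119 = (1045 + 418*I*√2)*119 = 124355 + 49742*I*√2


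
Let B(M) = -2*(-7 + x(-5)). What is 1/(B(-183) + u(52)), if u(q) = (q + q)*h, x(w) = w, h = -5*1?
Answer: -1/496 ≈ -0.0020161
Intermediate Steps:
h = -5
u(q) = -10*q (u(q) = (q + q)*(-5) = (2*q)*(-5) = -10*q)
B(M) = 24 (B(M) = -2*(-7 - 5) = -2*(-12) = 24)
1/(B(-183) + u(52)) = 1/(24 - 10*52) = 1/(24 - 520) = 1/(-496) = -1/496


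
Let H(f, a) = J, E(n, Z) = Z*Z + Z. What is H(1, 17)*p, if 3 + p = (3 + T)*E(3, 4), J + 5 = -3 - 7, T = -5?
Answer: 645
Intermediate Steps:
J = -15 (J = -5 + (-3 - 7) = -5 - 10 = -15)
E(n, Z) = Z + Z**2 (E(n, Z) = Z**2 + Z = Z + Z**2)
H(f, a) = -15
p = -43 (p = -3 + (3 - 5)*(4*(1 + 4)) = -3 - 8*5 = -3 - 2*20 = -3 - 40 = -43)
H(1, 17)*p = -15*(-43) = 645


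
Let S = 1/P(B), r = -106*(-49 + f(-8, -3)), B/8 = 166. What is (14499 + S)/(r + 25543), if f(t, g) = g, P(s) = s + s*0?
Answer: 19254673/41241040 ≈ 0.46688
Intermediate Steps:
B = 1328 (B = 8*166 = 1328)
P(s) = s (P(s) = s + 0 = s)
r = 5512 (r = -106*(-49 - 3) = -106*(-52) = 5512)
S = 1/1328 ≈ 0.00075301
(14499 + S)/(r + 25543) = (14499 + 1/1328)/(5512 + 25543) = (19254673/1328)/31055 = (19254673/1328)*(1/31055) = 19254673/41241040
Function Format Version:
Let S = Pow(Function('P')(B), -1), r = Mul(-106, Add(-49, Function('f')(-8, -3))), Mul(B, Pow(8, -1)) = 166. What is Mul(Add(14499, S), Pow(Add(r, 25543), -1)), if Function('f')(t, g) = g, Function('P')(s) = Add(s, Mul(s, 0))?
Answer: Rational(19254673, 41241040) ≈ 0.46688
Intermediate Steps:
B = 1328 (B = Mul(8, 166) = 1328)
Function('P')(s) = s (Function('P')(s) = Add(s, 0) = s)
r = 5512 (r = Mul(-106, Add(-49, -3)) = Mul(-106, -52) = 5512)
S = Rational(1, 1328) (S = Pow(1328, -1) = Rational(1, 1328) ≈ 0.00075301)
Mul(Add(14499, S), Pow(Add(r, 25543), -1)) = Mul(Add(14499, Rational(1, 1328)), Pow(Add(5512, 25543), -1)) = Mul(Rational(19254673, 1328), Pow(31055, -1)) = Mul(Rational(19254673, 1328), Rational(1, 31055)) = Rational(19254673, 41241040)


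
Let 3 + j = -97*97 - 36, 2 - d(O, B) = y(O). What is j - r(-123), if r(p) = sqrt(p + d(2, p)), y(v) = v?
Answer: -9448 - I*sqrt(123) ≈ -9448.0 - 11.091*I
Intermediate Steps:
d(O, B) = 2 - O
j = -9448 (j = -3 + (-97*97 - 36) = -3 + (-9409 - 36) = -3 - 9445 = -9448)
r(p) = sqrt(p) (r(p) = sqrt(p + (2 - 1*2)) = sqrt(p + (2 - 2)) = sqrt(p + 0) = sqrt(p))
j - r(-123) = -9448 - sqrt(-123) = -9448 - I*sqrt(123)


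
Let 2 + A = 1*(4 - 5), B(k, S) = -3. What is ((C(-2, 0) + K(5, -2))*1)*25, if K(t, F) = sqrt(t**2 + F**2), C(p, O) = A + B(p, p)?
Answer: -150 + 25*sqrt(29) ≈ -15.371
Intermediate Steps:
A = -3 (A = -2 + 1*(4 - 5) = -2 + 1*(-1) = -2 - 1 = -3)
C(p, O) = -6 (C(p, O) = -3 - 3 = -6)
K(t, F) = sqrt(F**2 + t**2)
((C(-2, 0) + K(5, -2))*1)*25 = ((-6 + sqrt((-2)**2 + 5**2))*1)*25 = ((-6 + sqrt(4 + 25))*1)*25 = ((-6 + sqrt(29))*1)*25 = (-6 + sqrt(29))*25 = -150 + 25*sqrt(29)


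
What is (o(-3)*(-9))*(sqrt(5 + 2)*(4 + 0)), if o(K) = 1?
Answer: -36*sqrt(7) ≈ -95.247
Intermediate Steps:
(o(-3)*(-9))*(sqrt(5 + 2)*(4 + 0)) = (1*(-9))*(sqrt(5 + 2)*(4 + 0)) = -9*sqrt(7)*4 = -36*sqrt(7)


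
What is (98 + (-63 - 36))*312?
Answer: -312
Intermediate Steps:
(98 + (-63 - 36))*312 = (98 - 99)*312 = -1*312 = -312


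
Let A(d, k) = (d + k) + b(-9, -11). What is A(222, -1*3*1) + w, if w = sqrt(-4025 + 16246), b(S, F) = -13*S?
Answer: 336 + 11*sqrt(101) ≈ 446.55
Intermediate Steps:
w = 11*sqrt(101) (w = sqrt(12221) = 11*sqrt(101) ≈ 110.55)
A(d, k) = 117 + d + k (A(d, k) = (d + k) - 13*(-9) = (d + k) + 117 = 117 + d + k)
A(222, -1*3*1) + w = (117 + 222 - 1*3*1) + 11*sqrt(101) = (117 + 222 - 3*1) + 11*sqrt(101) = (117 + 222 - 3) + 11*sqrt(101) = 336 + 11*sqrt(101)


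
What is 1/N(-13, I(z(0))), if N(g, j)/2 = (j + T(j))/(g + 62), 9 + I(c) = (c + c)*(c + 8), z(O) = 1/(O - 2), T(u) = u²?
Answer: 98/1023 ≈ 0.095797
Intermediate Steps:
z(O) = 1/(-2 + O)
I(c) = -9 + 2*c*(8 + c) (I(c) = -9 + (c + c)*(c + 8) = -9 + (2*c)*(8 + c) = -9 + 2*c*(8 + c))
N(g, j) = 2*(j + j²)/(62 + g) (N(g, j) = 2*((j + j²)/(g + 62)) = 2*((j + j²)/(62 + g)) = 2*(j + j²)/(62 + g))
1/N(-13, I(z(0))) = 1/(2*(-9 + 2*(1/(-2 + 0))² + 16/(-2 + 0))*(1 + (-9 + 2*(1/(-2 + 0))² + 16/(-2 + 0)))/(62 - 13)) = 1/(2*(-9 + 2*(1/(-2))² + 16/(-2))*(1 + (-9 + 2*(1/(-2))² + 16/(-2)))/49) = 1/(2*(-9 + 2*(-½)² + 16*(-½))*(1/49)*(1 + (-9 + 2*(-½)² + 16*(-½)))) = 1/(2*(-9 + 2*(¼) - 8)*(1/49)*(1 + (-9 + 2*(¼) - 8))) = 1/(2*(-9 + ½ - 8)*(1/49)*(1 + (-9 + ½ - 8))) = 1/(2*(-33/2)*(1/49)*(1 - 33/2)) = 1/(2*(-33/2)*(1/49)*(-31/2)) = 1/(1023/98) = 98/1023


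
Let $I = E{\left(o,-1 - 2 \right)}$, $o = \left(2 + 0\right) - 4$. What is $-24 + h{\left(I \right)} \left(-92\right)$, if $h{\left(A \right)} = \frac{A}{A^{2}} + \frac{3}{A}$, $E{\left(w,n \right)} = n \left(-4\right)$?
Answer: $- \frac{164}{3} \approx -54.667$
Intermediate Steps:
$o = -2$ ($o = 2 - 4 = -2$)
$E{\left(w,n \right)} = - 4 n$
$I = 12$ ($I = - 4 \left(-1 - 2\right) = \left(-4\right) \left(-3\right) = 12$)
$h{\left(A \right)} = \frac{4}{A}$ ($h{\left(A \right)} = \frac{A}{A^{2}} + \frac{3}{A} = \frac{1}{A} + \frac{3}{A} = \frac{4}{A}$)
$-24 + h{\left(I \right)} \left(-92\right) = -24 + \frac{4}{12} \left(-92\right) = -24 + 4 \cdot \frac{1}{12} \left(-92\right) = -24 + \frac{1}{3} \left(-92\right) = -24 - \frac{92}{3} = - \frac{164}{3}$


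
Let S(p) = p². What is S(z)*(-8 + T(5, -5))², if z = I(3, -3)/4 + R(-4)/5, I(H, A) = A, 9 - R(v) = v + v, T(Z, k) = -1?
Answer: 227529/400 ≈ 568.82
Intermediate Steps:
R(v) = 9 - 2*v (R(v) = 9 - (v + v) = 9 - 2*v)
z = 53/20 (z = -3/4 + (9 - 2*(-4))/5 = -3*¼ + (9 + 8)*(⅕) = -¾ + 17*(⅕) = -¾ + 17/5 = 53/20 ≈ 2.6500)
S(z)*(-8 + T(5, -5))² = (53/20)²*(-8 - 1)² = (2809/400)*(-9)² = (2809/400)*81 = 227529/400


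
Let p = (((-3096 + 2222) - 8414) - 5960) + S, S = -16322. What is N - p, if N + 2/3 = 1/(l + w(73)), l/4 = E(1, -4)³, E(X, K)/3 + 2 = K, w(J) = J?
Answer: 2202434537/69765 ≈ 31569.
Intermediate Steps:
E(X, K) = -6 + 3*K
l = -23328 (l = 4*(-6 + 3*(-4))³ = 4*(-6 - 12)³ = 4*(-18)³ = 4*(-5832) = -23328)
p = -31570 (p = (((-3096 + 2222) - 8414) - 5960) - 16322 = ((-874 - 8414) - 5960) - 16322 = (-9288 - 5960) - 16322 = -15248 - 16322 = -31570)
N = -46513/69765 (N = -⅔ + 1/(-23328 + 73) = -⅔ + 1/(-23255) = -⅔ - 1/23255 = -46513/69765 ≈ -0.66671)
N - p = -46513/69765 - 1*(-31570) = -46513/69765 + 31570 = 2202434537/69765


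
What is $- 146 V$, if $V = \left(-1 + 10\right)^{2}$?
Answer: $-11826$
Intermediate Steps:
$V = 81$ ($V = 9^{2} = 81$)
$- 146 V = \left(-146\right) 81 = -11826$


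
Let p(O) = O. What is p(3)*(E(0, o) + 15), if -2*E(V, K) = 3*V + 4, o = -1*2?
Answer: 39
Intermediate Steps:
o = -2
E(V, K) = -2 - 3*V/2 (E(V, K) = -(3*V + 4)/2 = -(4 + 3*V)/2 = -2 - 3*V/2)
p(3)*(E(0, o) + 15) = 3*((-2 - 3/2*0) + 15) = 3*((-2 + 0) + 15) = 3*(-2 + 15) = 3*13 = 39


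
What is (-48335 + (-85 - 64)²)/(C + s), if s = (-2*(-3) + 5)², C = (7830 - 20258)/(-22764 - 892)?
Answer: -154556476/718701 ≈ -215.05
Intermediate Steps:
C = 3107/5914 (C = -12428/(-23656) = -12428*(-1/23656) = 3107/5914 ≈ 0.52536)
s = 121 (s = (6 + 5)² = 11² = 121)
(-48335 + (-85 - 64)²)/(C + s) = (-48335 + (-85 - 64)²)/(3107/5914 + 121) = (-48335 + (-149)²)/(718701/5914) = (-48335 + 22201)*(5914/718701) = -26134*5914/718701 = -154556476/718701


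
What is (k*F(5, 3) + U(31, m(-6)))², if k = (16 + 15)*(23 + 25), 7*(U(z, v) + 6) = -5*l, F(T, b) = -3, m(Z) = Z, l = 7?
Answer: 20025625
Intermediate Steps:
U(z, v) = -11 (U(z, v) = -6 + (-5*7)/7 = -6 + (⅐)*(-35) = -6 - 5 = -11)
k = 1488 (k = 31*48 = 1488)
(k*F(5, 3) + U(31, m(-6)))² = (1488*(-3) - 11)² = (-4464 - 11)² = (-4475)² = 20025625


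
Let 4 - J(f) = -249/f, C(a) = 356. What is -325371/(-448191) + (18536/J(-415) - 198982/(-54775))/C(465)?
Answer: 56777111972687/3537489394650 ≈ 16.050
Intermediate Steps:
J(f) = 4 + 249/f (J(f) = 4 - (-249)/f = 4 + 249/f)
-325371/(-448191) + (18536/J(-415) - 198982/(-54775))/C(465) = -325371/(-448191) + (18536/(4 + 249/(-415)) - 198982/(-54775))/356 = -325371*(-1/448191) + (18536/(4 + 249*(-1/415)) - 198982*(-1/54775))*(1/356) = 108457/149397 + (18536/(4 - 3/5) + 28426/7825)*(1/356) = 108457/149397 + (18536/(17/5) + 28426/7825)*(1/356) = 108457/149397 + (18536*(5/17) + 28426/7825)*(1/356) = 108457/149397 + (92680/17 + 28426/7825)*(1/356) = 108457/149397 + (725704242/133025)*(1/356) = 108457/149397 + 362852121/23678450 = 56777111972687/3537489394650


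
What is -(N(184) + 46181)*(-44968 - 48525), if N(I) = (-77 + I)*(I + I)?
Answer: 7998980601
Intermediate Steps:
N(I) = 2*I*(-77 + I) (N(I) = (-77 + I)*(2*I) = 2*I*(-77 + I))
-(N(184) + 46181)*(-44968 - 48525) = -(2*184*(-77 + 184) + 46181)*(-44968 - 48525) = -(2*184*107 + 46181)*(-93493) = -(39376 + 46181)*(-93493) = -85557*(-93493) = -1*(-7998980601) = 7998980601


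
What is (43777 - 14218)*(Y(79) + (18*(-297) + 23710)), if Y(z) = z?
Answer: 545156637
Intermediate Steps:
(43777 - 14218)*(Y(79) + (18*(-297) + 23710)) = (43777 - 14218)*(79 + (18*(-297) + 23710)) = 29559*(79 + (-5346 + 23710)) = 29559*(79 + 18364) = 29559*18443 = 545156637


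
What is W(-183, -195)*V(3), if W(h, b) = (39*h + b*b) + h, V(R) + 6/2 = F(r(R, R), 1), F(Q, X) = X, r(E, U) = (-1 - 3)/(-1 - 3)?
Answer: -61410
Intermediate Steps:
r(E, U) = 1 (r(E, U) = -4/(-4) = -4*(-¼) = 1)
V(R) = -2 (V(R) = -3 + 1 = -2)
W(h, b) = b² + 40*h (W(h, b) = (39*h + b²) + h = (b² + 39*h) + h = b² + 40*h)
W(-183, -195)*V(3) = ((-195)² + 40*(-183))*(-2) = (38025 - 7320)*(-2) = 30705*(-2) = -61410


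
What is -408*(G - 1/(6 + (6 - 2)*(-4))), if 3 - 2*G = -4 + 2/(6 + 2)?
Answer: -7089/5 ≈ -1417.8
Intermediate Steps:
G = 27/8 (G = 3/2 - (-4 + 2/(6 + 2))/2 = 3/2 - (-4 + 2/8)/2 = 3/2 - (-4 + (1/8)*2)/2 = 3/2 - (-4 + 1/4)/2 = 3/2 - 1/2*(-15/4) = 3/2 + 15/8 = 27/8 ≈ 3.3750)
-408*(G - 1/(6 + (6 - 2)*(-4))) = -408*(27/8 - 1/(6 + (6 - 2)*(-4))) = -408*(27/8 - 1/(6 + 4*(-4))) = -408*(27/8 - 1/(6 - 16)) = -408*(27/8 - 1/(-10)) = -408*(27/8 - 1*(-1/10)) = -408*(27/8 + 1/10) = -408*139/40 = -7089/5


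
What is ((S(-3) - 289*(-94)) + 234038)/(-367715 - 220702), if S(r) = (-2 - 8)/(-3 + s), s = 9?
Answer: -783607/1765251 ≈ -0.44391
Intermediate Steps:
S(r) = -5/3 (S(r) = (-2 - 8)/(-3 + 9) = -10/6 = -10*⅙ = -5/3)
((S(-3) - 289*(-94)) + 234038)/(-367715 - 220702) = ((-5/3 - 289*(-94)) + 234038)/(-367715 - 220702) = ((-5/3 + 27166) + 234038)/(-588417) = (81493/3 + 234038)*(-1/588417) = (783607/3)*(-1/588417) = -783607/1765251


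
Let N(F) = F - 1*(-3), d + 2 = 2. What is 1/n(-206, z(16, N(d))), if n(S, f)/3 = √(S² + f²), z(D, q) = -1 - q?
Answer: √10613/63678 ≈ 0.0016178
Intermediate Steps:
d = 0 (d = -2 + 2 = 0)
N(F) = 3 + F (N(F) = F + 3 = 3 + F)
n(S, f) = 3*√(S² + f²)
1/n(-206, z(16, N(d))) = 1/(3*√((-206)² + (-1 - (3 + 0))²)) = 1/(3*√(42436 + (-1 - 1*3)²)) = 1/(3*√(42436 + (-1 - 3)²)) = 1/(3*√(42436 + (-4)²)) = 1/(3*√(42436 + 16)) = 1/(3*√42452) = 1/(3*(2*√10613)) = 1/(6*√10613) = √10613/63678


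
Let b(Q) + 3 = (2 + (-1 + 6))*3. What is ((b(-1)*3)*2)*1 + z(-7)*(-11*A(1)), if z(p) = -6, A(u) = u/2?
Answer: 141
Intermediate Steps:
b(Q) = 18 (b(Q) = -3 + (2 + (-1 + 6))*3 = -3 + (2 + 5)*3 = -3 + 7*3 = -3 + 21 = 18)
A(u) = u/2 (A(u) = u*(½) = u/2)
((b(-1)*3)*2)*1 + z(-7)*(-11*A(1)) = ((18*3)*2)*1 - (-66)*(½)*1 = (54*2)*1 - (-66)/2 = 108*1 - 6*(-11/2) = 108 + 33 = 141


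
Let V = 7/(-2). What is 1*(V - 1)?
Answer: -9/2 ≈ -4.5000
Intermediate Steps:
V = -7/2 (V = 7*(-½) = -7/2 ≈ -3.5000)
1*(V - 1) = 1*(-7/2 - 1) = 1*(-9/2) = -9/2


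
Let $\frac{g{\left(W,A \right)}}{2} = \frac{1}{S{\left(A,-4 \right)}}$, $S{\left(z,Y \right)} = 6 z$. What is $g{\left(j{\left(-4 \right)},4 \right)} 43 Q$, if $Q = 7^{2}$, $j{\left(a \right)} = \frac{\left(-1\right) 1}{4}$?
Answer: $\frac{2107}{12} \approx 175.58$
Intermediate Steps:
$j{\left(a \right)} = - \frac{1}{4}$ ($j{\left(a \right)} = \left(-1\right) \frac{1}{4} = - \frac{1}{4}$)
$Q = 49$
$g{\left(W,A \right)} = \frac{1}{3 A}$ ($g{\left(W,A \right)} = \frac{2}{6 A} = 2 \frac{1}{6 A} = \frac{1}{3 A}$)
$g{\left(j{\left(-4 \right)},4 \right)} 43 Q = \frac{1}{3 \cdot 4} \cdot 43 \cdot 49 = \frac{1}{3} \cdot \frac{1}{4} \cdot 43 \cdot 49 = \frac{1}{12} \cdot 43 \cdot 49 = \frac{43}{12} \cdot 49 = \frac{2107}{12}$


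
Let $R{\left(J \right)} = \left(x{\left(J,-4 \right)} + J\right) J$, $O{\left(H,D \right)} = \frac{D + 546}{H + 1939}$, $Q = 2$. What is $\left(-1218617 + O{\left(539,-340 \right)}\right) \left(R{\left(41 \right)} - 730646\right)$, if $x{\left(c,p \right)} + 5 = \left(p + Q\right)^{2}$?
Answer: $\frac{366900545212720}{413} \approx 8.8838 \cdot 10^{11}$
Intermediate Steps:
$O{\left(H,D \right)} = \frac{546 + D}{1939 + H}$
$x{\left(c,p \right)} = -5 + \left(2 + p\right)^{2}$ ($x{\left(c,p \right)} = -5 + \left(p + 2\right)^{2} = -5 + \left(2 + p\right)^{2}$)
$R{\left(J \right)} = J \left(-1 + J\right)$ ($R{\left(J \right)} = \left(\left(-5 + \left(2 - 4\right)^{2}\right) + J\right) J = \left(\left(-5 + \left(-2\right)^{2}\right) + J\right) J = \left(\left(-5 + 4\right) + J\right) J = \left(-1 + J\right) J = J \left(-1 + J\right)$)
$\left(-1218617 + O{\left(539,-340 \right)}\right) \left(R{\left(41 \right)} - 730646\right) = \left(-1218617 + \frac{546 - 340}{1939 + 539}\right) \left(41 \left(-1 + 41\right) - 730646\right) = \left(-1218617 + \frac{1}{2478} \cdot 206\right) \left(41 \cdot 40 - 730646\right) = \left(-1218617 + \frac{1}{2478} \cdot 206\right) \left(1640 - 730646\right) = \left(-1218617 + \frac{103}{1239}\right) \left(-729006\right) = \left(- \frac{1509866360}{1239}\right) \left(-729006\right) = \frac{366900545212720}{413}$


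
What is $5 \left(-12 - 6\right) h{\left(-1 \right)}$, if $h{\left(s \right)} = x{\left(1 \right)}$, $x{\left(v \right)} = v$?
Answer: $-90$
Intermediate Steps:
$h{\left(s \right)} = 1$
$5 \left(-12 - 6\right) h{\left(-1 \right)} = 5 \left(-12 - 6\right) 1 = 5 \left(-18\right) 1 = \left(-90\right) 1 = -90$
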